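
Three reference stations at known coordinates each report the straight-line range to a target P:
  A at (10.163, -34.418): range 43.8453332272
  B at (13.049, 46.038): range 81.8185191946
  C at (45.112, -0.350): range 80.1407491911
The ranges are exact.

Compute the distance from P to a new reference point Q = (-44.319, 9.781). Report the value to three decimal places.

34.359

eq1: (x − 10.163)² + (y + 34.418)² = 43.8453332272²
eq2: (x − 13.049)² + (y − 46.038)² = 81.8185191946²
eq3: (x − 45.112)² + (y + 0.350)² = 80.1407491911²
eq1−eq2, eq1−eq3 (x²,y² cancel):
  5.772·x + 160.912·y = -3769.968285
  69.898·x + 68.136·y = -3752.796684
det = 5.772·68.136 − 160.912·69.898 = -10854.145984
x = (-3769.968285·68.136 − 160.912·-3752.796684) / -10854.145984 = -31.969301
y = (5.772·-3752.796684 − -3769.968285·69.898) / -10854.145984 = -22.282002
|P − Q| = √((-31.969301 − -44.319)² + (-22.282002 − 9.781)²) = 34.359149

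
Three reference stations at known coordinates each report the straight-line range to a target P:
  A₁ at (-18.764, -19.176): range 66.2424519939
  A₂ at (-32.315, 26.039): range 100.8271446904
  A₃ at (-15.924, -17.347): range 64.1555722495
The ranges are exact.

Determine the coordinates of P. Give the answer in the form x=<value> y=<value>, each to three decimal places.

eq1: (x + 18.764)² + (y + 19.176)² = 66.2424519939²
eq2: (x + 32.315)² + (y − 26.039)² = 100.8271446904²
eq3: (x + 15.924)² + (y + 17.347)² = 64.1555722495²
eq1−eq3, eq1−eq2 (x²,y² cancel):
  5.680·x + 3.658·y = 106.810509
  -27.102·x + 90.430·y = -4775.568586
det = 5.680·90.430 − 3.658·-27.102 = 612.781516
x = (106.810509·90.430 − 3.658·-4775.568586) / 612.781516 = 44.270108
y = (5.680·-4775.568586 − 106.810509·-27.102) / 612.781516 = -39.541746

x=44.270 y=-39.542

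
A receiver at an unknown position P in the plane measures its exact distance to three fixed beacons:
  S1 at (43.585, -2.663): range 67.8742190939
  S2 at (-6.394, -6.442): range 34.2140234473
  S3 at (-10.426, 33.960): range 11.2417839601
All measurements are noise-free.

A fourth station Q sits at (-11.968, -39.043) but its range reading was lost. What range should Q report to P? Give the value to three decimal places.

eq1: (x − 43.585)² + (y + 2.663)² = 67.8742190939²
eq2: (x + 6.394)² + (y + 6.442)² = 34.2140234473²
eq3: (x + 10.426)² + (y − 33.960)² = 11.2417839601²
eq2−eq1, eq2−eq3 (x²,y² cancel):
  99.958·x + 7.558·y = -1611.949023
  -8.064·x + 80.804·y = 2223.822170
det = 99.958·80.804 − 7.558·-8.064 = 8137.953944
x = (-1611.949023·80.804 − 7.558·2223.822170) / 8137.953944 = -18.070829
y = (99.958·2223.822170 − -1611.949023·-8.064) / 8137.953944 = 25.717774
|P − Q| = √((-18.070829 − -11.968)² + (25.717774 − -39.043)²) = 65.047693

65.048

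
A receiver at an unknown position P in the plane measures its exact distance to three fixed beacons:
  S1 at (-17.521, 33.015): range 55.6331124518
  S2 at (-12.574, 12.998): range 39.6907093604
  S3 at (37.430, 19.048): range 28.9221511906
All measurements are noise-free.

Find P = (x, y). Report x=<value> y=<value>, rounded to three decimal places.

x=22.443 y=-5.688

eq1: (x + 17.521)² + (y − 33.015)² = 55.6331124518²
eq2: (x + 12.574)² + (y − 12.998)² = 39.6907093604²
eq3: (x − 37.430)² + (y − 19.048)² = 28.9221511906²
eq3−eq2, eq3−eq1 (x²,y² cancel):
  -100.008·x − 12.100·y = -2175.639304
  -109.902·x + 27.934·y = -2625.407910
det = -100.008·27.934 − -12.100·-109.902 = -4123.437672
x = (-2175.639304·27.934 − -12.100·-2625.407910) / -4123.437672 = 22.442862
y = (-100.008·-2625.407910 − -2175.639304·-109.902) / -4123.437672 = -5.688138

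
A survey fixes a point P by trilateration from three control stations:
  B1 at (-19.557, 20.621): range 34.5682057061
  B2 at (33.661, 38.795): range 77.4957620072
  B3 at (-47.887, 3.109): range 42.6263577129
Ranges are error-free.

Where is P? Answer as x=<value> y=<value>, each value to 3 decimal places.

eq1: (x + 19.557)² + (y − 20.621)² = 34.5682057061²
eq2: (x − 33.661)² + (y − 38.795)² = 77.4957620072²
eq3: (x + 47.887)² + (y − 3.109)² = 42.6263577129²
eq3−eq1, eq3−eq2 (x²,y² cancel):
  56.660·x + 35.024·y = -873.083234
  163.096·x + 71.372·y = -3853.302461
det = 56.660·71.372 − 35.024·163.096 = -1668.336784
x = (-873.083234·71.372 − 35.024·-3853.302461) / -1668.336784 = -43.542988
y = (56.660·-3853.302461 − -873.083234·163.096) / -1668.336784 = 45.513433

x=-43.543 y=45.513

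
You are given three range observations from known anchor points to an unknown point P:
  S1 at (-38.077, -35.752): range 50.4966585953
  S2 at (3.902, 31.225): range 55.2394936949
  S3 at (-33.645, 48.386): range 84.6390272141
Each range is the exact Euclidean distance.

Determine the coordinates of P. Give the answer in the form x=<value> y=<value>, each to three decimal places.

eq1: (x + 38.077)² + (y + 35.752)² = 50.4966585953²
eq2: (x − 3.902)² + (y − 31.225)² = 55.2394936949²
eq3: (x + 33.645)² + (y − 48.386)² = 84.6390272141²
eq3−eq1, eq3−eq2 (x²,y² cancel):
  -8.864·x − 168.276·y = 3868.724810
  75.094·x − 34.322·y = 1629.398472
det = -8.864·-34.322 − -168.276·75.094 = 12940.748152
x = (3868.724810·-34.322 − -168.276·1629.398472) / 12940.748152 = 10.927211
y = (-8.864·1629.398472 − 3868.724810·75.094) / 12940.748152 = -23.565949

x=10.927 y=-23.566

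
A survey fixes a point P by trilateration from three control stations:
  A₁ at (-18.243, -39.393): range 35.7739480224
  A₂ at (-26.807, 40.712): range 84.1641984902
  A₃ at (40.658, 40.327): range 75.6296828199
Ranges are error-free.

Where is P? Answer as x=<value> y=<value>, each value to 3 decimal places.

x=16.622 y=-31.382

eq1: (x + 18.243)² + (y + 39.393)² = 35.7739480224²
eq2: (x + 26.807)² + (y − 40.712)² = 84.1641984902²
eq3: (x − 40.658)² + (y − 40.327)² = 75.6296828199²
eq3−eq1, eq3−eq2 (x²,y² cancel):
  -117.802·x − 159.440·y = 3045.349171
  -134.930·x + 0.770·y = -2267.021084
det = -117.802·0.770 − -159.440·-134.930 = -21603.946740
x = (3045.349171·0.770 − -159.440·-2267.021084) / -21603.946740 = 16.622376
y = (-117.802·-2267.021084 − 3045.349171·-134.930) / -21603.946740 = -31.381700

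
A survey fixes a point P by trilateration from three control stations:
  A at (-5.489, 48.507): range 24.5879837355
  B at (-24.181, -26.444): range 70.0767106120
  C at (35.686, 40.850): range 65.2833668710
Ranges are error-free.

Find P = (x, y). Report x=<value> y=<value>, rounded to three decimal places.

x=-29.546 y=43.427

eq1: (x + 5.489)² + (y − 48.507)² = 24.5879837355²
eq2: (x + 24.181)² + (y + 26.444)² = 70.0767106120²
eq3: (x − 35.686)² + (y − 40.850)² = 65.2833668710²
eq1−eq2, eq1−eq3 (x²,y² cancel):
  -37.384·x − 149.902·y = -5405.228699
  82.350·x − 15.314·y = -3098.194120
det = -37.384·-15.314 − -149.902·82.350 = 12916.928276
x = (-5405.228699·-15.314 − -149.902·-3098.194120) / 12916.928276 = -29.546485
y = (-37.384·-3098.194120 − -5405.228699·82.350) / 12916.928276 = 43.427002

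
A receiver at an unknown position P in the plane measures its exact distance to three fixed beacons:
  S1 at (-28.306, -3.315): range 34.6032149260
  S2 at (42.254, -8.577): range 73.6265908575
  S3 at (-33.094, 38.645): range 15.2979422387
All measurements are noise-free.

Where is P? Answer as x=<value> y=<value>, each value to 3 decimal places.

eq1: (x + 28.306)² + (y + 3.315)² = 34.6032149260²
eq2: (x − 42.254)² + (y + 8.577)² = 73.6265908575²
eq3: (x + 33.094)² + (y − 38.645)² = 15.2979422387²
eq3−eq1, eq3−eq2 (x²,y² cancel):
  9.576·x − 83.920·y = -2739.785446
  150.696·x − 94.444·y = -5916.531261
det = 9.576·-94.444 − -83.920·150.696 = 11742.012576
x = (-2739.785446·-94.444 − -83.920·-5916.531261) / 11742.012576 = -20.248574
y = (9.576·-5916.531261 − -2739.785446·150.696) / 11742.012576 = 30.337048

x=-20.249 y=30.337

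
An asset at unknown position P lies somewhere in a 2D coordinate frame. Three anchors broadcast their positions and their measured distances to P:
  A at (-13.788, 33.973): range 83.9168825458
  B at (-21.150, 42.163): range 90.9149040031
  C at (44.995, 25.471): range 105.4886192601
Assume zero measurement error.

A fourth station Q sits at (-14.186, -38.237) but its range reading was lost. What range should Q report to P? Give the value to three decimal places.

19.097

eq1: (x + 13.788)² + (y − 33.973)² = 83.9168825458²
eq2: (x + 21.150)² + (y − 42.163)² = 90.9149040031²
eq3: (x − 44.995)² + (y − 25.471)² = 105.4886192601²
eq1−eq3, eq1−eq2 (x²,y² cancel):
  117.566·x − 17.004·y = -2756.757424
  -14.724·x + 16.380·y = -342.709198
det = 117.566·16.380 − -17.004·-14.724 = 1675.364184
x = (-2756.757424·16.380 − -17.004·-342.709198) / 1675.364184 = -30.431063
y = (117.566·-342.709198 − -2756.757424·-14.724) / 1675.364184 = -48.276934
|P − Q| = √((-30.431063 − -14.186)² + (-48.276934 − -38.237)²) = 19.097182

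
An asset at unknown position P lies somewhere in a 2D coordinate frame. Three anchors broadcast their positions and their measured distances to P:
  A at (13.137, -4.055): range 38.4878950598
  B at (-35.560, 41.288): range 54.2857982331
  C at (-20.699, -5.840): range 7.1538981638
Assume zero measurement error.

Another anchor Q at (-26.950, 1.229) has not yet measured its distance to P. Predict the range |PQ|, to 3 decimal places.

eq1: (x − 13.137)² + (y + 4.055)² = 38.4878950598²
eq2: (x + 35.560)² + (y − 41.288)² = 54.2857982331²
eq3: (x + 20.699)² + (y + 5.840)² = 7.1538981638²
eq2−eq1, eq2−eq3 (x²,y² cancel):
  97.394·x − 90.686·y = -1314.558926
  29.722·x − 94.256·y = 389.111288
det = 97.394·-94.256 − -90.686·29.722 = -6484.599572
x = (-1314.558926·-94.256 − -90.686·389.111288) / -6484.599572 = -24.549243
y = (97.394·389.111288 − -1314.558926·29.722) / -6484.599572 = -11.869418
|P − Q| = √((-24.549243 − -26.950)² + (-11.869418 − 1.229)²) = 13.316614

13.317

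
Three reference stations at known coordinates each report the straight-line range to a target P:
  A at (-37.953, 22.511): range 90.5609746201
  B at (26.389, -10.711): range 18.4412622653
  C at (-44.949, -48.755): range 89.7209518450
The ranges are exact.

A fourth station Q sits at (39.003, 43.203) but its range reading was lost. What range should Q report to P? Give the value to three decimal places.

65.483

eq1: (x + 37.953)² + (y − 22.511)² = 90.5609746201²
eq2: (x − 26.389)² + (y + 10.711)² = 18.4412622653²
eq3: (x + 44.949)² + (y + 48.755)² = 89.7209518450²
eq3−eq1, eq3−eq2 (x²,y² cancel):
  13.992·x + 142.532·y = -2601.728220
  142.676·x + 76.088·y = 4123.411262
det = 13.992·76.088 − 142.532·142.676 = -19271.272336
x = (-2601.728220·76.088 − 142.532·4123.411262) / -19271.272336 = 40.769407
y = (13.992·4123.411262 − -2601.728220·142.676) / -19271.272336 = -22.255871
|P − Q| = √((40.769407 − 39.003)² + (-22.255871 − 43.203)²) = 65.482700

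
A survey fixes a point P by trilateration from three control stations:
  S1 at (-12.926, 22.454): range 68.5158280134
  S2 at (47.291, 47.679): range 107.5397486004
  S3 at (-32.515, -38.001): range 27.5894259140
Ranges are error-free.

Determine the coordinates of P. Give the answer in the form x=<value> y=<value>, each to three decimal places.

x=-6.025 y=-45.713

eq1: (x + 12.926)² + (y − 22.454)² = 68.5158280134²
eq2: (x − 47.291)² + (y − 47.679)² = 107.5397486004²
eq3: (x + 32.515)² + (y + 38.001)² = 27.5894259140²
eq1−eq3, eq1−eq2 (x²,y² cancel):
  -39.178·x − 120.910·y = 5763.279900
  120.434·x + 50.450·y = -3031.916711
det = -39.178·50.450 − -120.910·120.434 = 12585.144840
x = (5763.279900·50.450 − -120.910·-3031.916711) / 12585.144840 = -6.025483
y = (-39.178·-3031.916711 − 5763.279900·120.434) / 12585.144840 = -45.713452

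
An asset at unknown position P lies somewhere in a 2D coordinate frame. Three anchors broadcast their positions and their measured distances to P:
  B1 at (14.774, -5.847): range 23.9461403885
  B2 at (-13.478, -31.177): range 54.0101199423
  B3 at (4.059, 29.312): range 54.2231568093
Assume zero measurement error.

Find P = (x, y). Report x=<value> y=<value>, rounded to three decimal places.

eq1: (x − 14.774)² + (y + 5.847)² = 23.9461403885²
eq2: (x + 13.478)² + (y + 31.177)² = 54.0101199423²
eq3: (x − 4.059)² + (y − 29.312)² = 54.2231568093²
eq3−eq1, eq3−eq2 (x²,y² cancel):
  21.430·x − 70.318·y = 1743.522755
  -35.074·x − 120.978·y = 301.050666
det = 21.430·-120.978 − -70.318·-35.074 = -5058.892072
x = (1743.522755·-120.978 − -70.318·301.050666) / -5058.892072 = 37.509916
y = (21.430·301.050666 − 1743.522755·-35.074) / -5058.892072 = -13.363367

x=37.510 y=-13.363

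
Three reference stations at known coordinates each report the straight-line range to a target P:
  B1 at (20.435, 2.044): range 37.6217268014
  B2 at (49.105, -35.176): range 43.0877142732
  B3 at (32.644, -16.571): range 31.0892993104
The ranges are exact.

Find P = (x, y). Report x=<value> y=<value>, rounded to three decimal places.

eq1: (x − 20.435)² + (y − 2.044)² = 37.6217268014²
eq2: (x − 49.105)² + (y + 35.176)² = 43.0877142732²
eq3: (x − 32.644)² + (y + 16.571)² = 31.0892993104²
eq3−eq1, eq3−eq2 (x²,y² cancel):
  -24.418·x + 37.230·y = -1367.311412
  32.922·x − 37.210·y = 1418.416634
det = -24.418·-37.210 − 37.230·32.922 = -317.092280
x = (-1367.311412·-37.210 − 37.230·1418.416634) / -317.092280 = 6.086536
y = (-24.418·1418.416634 − -1367.311412·32.922) / -317.092280 = -32.734095

x=6.087 y=-32.734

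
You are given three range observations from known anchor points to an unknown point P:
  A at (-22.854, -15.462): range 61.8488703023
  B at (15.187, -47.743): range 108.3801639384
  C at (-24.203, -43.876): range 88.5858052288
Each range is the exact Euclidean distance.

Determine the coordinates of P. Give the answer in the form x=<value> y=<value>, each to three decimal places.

x=-45.363 y=42.145

eq1: (x + 22.854)² + (y + 15.462)² = 61.8488703023²
eq2: (x − 15.187)² + (y + 47.743)² = 108.3801639384²
eq3: (x + 24.203)² + (y + 43.876)² = 88.5858052288²
eq1−eq3, eq1−eq2 (x²,y² cancel):
  -2.698·x − 56.828·y = -2272.652305
  76.082·x − 64.562·y = -6172.316920
det = -2.698·-64.562 − -56.828·76.082 = 4497.776172
x = (-2272.652305·-64.562 − -56.828·-6172.316920) / 4497.776172 = -45.363184
y = (-2.698·-6172.316920 − -2272.652305·76.082) / 4497.776172 = 42.145460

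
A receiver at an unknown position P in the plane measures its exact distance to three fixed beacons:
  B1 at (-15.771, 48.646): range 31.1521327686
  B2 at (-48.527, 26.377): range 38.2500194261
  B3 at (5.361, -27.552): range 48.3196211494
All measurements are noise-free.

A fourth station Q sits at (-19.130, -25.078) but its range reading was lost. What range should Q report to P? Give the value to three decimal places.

eq1: (x + 15.771)² + (y − 48.646)² = 31.1521327686²
eq2: (x + 48.527)² + (y − 26.377)² = 38.2500194261²
eq3: (x − 5.361)² + (y + 27.552)² = 48.3196211494²
eq2−eq3, eq2−eq1 (x²,y² cancel):
  107.776·x − 107.858·y = -3134.484635
  65.512·x + 44.538·y = 57.150509
det = 107.776·44.538 − -107.858·65.512 = 11866.120784
x = (-3134.484635·44.538 − -107.858·57.150509) / 11866.120784 = -11.245422
y = (107.776·57.150509 − -3134.484635·65.512) / 11866.120784 = 17.824343
|P − Q| = √((-11.245422 − -19.130)² + (17.824343 − -25.078)²) = 43.620839

43.621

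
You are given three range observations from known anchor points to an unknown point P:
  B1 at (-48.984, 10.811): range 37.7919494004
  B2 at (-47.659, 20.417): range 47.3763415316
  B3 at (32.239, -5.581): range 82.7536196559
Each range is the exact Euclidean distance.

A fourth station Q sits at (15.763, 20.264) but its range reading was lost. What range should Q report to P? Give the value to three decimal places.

79.109

eq1: (x + 48.984)² + (y − 10.811)² = 37.7919494004²
eq2: (x + 47.659)² + (y − 20.417)² = 47.3763415316²
eq3: (x − 32.239)² + (y + 5.581)² = 82.7536196559²
eq1−eq2, eq1−eq3 (x²,y² cancel):
  2.650·x + 19.212·y = -644.362104
  162.446·x − 32.784·y = -6865.739422
det = 2.650·-32.784 − 19.212·162.446 = -3207.790152
x = (-644.362104·-32.784 − 19.212·-6865.739422) / -3207.790152 = -47.705537
y = (2.650·-6865.739422 − -644.362104·162.446) / -3207.790152 = -26.959319
|P − Q| = √((-47.705537 − 15.763)² + (-26.959319 − 20.264)²) = 79.109399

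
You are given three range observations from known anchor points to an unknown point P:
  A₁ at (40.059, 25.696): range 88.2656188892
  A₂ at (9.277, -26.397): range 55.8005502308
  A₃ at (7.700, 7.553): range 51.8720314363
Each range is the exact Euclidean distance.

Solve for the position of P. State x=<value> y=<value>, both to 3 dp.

eq1: (x − 40.059)² + (y − 25.696)² = 88.2656188892²
eq2: (x − 9.277)² + (y + 26.397)² = 55.8005502308²
eq3: (x − 7.700)² + (y − 7.553)² = 51.8720314363²
eq1−eq3, eq1−eq2 (x²,y² cancel):
  -64.718·x − 36.286·y = 2951.441745
  -61.564·x − 104.186·y = 3194.974513
det = -64.718·-104.186 − -36.286·-61.564 = 4508.798244
x = (2951.441745·-104.186 − -36.286·3194.974513) / 4508.798244 = -42.487167
y = (-64.718·3194.974513 − 2951.441745·-61.564) / 4508.798244 = -5.560196

x=-42.487 y=-5.560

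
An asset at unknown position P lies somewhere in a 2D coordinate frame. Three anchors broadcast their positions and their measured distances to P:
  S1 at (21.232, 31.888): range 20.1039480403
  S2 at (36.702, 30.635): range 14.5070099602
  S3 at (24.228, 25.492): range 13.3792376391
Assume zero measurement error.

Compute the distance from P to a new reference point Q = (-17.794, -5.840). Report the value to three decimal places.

eq1: (x − 21.232)² + (y − 31.888)² = 20.1039480403²
eq2: (x − 36.702)² + (y − 30.635)² = 14.5070099602²
eq3: (x − 24.228)² + (y − 25.492)² = 13.3792376391²
eq3−eq1, eq3−eq2 (x²,y² cancel):
  -5.992·x + 12.792·y = 5.639593
  24.948·x + 10.286·y = 1017.252643
det = -5.992·10.286 − 12.792·24.948 = -380.768528
x = (5.639593·10.286 − 12.792·1017.252643) / -380.768528 = 34.022473
y = (-5.992·1017.252643 − 5.639593·24.948) / -380.768528 = 16.377599
|P − Q| = √((34.022473 − -17.794)² + (16.377599 − -5.840)²) = 56.378796

56.379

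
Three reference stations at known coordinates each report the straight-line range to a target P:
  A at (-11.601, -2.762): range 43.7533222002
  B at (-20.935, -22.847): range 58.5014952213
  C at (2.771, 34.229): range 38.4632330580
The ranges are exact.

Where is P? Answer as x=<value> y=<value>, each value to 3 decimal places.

x=-35.689 y=33.763

eq1: (x + 11.601)² + (y + 2.762)² = 43.7533222002²
eq2: (x + 20.935)² + (y + 22.847)² = 58.5014952213²
eq3: (x − 2.771)² + (y − 34.229)² = 38.4632330580²
eq2−eq3, eq2−eq1 (x²,y² cancel):
  47.412·x + 114.152·y = 2162.047894
  18.668·x + 40.170·y = 690.023951
det = 47.412·40.170 − 114.152·18.668 = -226.449496
x = (2162.047894·40.170 − 114.152·690.023951) / -226.449496 = -35.689414
y = (47.412·690.023951 − 2162.047894·18.668) / -226.449496 = 33.763354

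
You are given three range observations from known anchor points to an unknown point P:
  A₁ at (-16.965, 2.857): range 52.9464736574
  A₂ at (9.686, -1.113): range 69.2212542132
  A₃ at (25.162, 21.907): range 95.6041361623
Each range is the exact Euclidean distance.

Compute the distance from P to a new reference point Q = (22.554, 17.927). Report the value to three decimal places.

eq1: (x + 16.965)² + (y − 2.857)² = 52.9464736574²
eq2: (x − 9.686)² + (y + 1.113)² = 69.2212542132²
eq3: (x − 25.162)² + (y − 21.907)² = 95.6041361623²
eq1−eq3, eq1−eq2 (x²,y² cancel):
  84.254·x + 38.100·y = -5519.752560
  53.302·x − 7.940·y = -2189.169271
det = 84.254·-7.940 − 38.100·53.302 = -2699.782960
x = (-5519.752560·-7.940 − 38.100·-2189.169271) / -2699.782960 = -47.127560
y = (84.254·-2189.169271 − -5519.752560·53.302) / -2699.782960 = -40.657929
|P − Q| = √((-47.127560 − 22.554)² + (-40.657929 − 17.927)²) = 91.036881

91.037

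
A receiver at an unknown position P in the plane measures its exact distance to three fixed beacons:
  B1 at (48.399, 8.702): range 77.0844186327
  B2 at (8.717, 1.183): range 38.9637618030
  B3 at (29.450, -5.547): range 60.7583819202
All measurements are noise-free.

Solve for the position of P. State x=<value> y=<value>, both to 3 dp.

x=-28.597 y=12.402

eq1: (x − 48.399)² + (y − 8.702)² = 77.0844186327²
eq2: (x − 8.717)² + (y − 1.183)² = 38.9637618030²
eq3: (x − 29.450)² + (y + 5.547)² = 60.7583819202²
eq2−eq3, eq2−eq1 (x²,y² cancel):
  41.466·x − 13.460·y = -1352.720109
  79.364·x + 15.038·y = -2083.030435
det = 41.466·15.038 − -13.460·79.364 = 1691.805148
x = (-1352.720109·15.038 − -13.460·-2083.030435) / 1691.805148 = -28.596552
y = (41.466·-2083.030435 − -1352.720109·79.364) / 1691.805148 = 12.402338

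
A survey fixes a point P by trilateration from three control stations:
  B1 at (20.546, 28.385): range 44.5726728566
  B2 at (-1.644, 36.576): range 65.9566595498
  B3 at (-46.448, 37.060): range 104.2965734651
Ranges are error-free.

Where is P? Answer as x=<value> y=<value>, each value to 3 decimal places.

x=48.331 y=-6.467

eq1: (x − 20.546)² + (y − 28.385)² = 44.5726728566²
eq2: (x + 1.644)² + (y − 36.576)² = 65.9566595498²
eq3: (x + 46.448)² + (y − 37.060)² = 104.2965734651²
eq3−eq2, eq3−eq1 (x²,y² cancel):
  89.608·x − 0.968·y = 4337.140506
  133.988·x − 17.350·y = 6588.038108
det = 89.608·-17.350 − -0.968·133.988 = -1424.998416
x = (4337.140506·-17.350 − -0.968·6588.038108) / -1424.998416 = 48.331399
y = (89.608·6588.038108 − 4337.140506·133.988) / -1424.998416 = -6.467472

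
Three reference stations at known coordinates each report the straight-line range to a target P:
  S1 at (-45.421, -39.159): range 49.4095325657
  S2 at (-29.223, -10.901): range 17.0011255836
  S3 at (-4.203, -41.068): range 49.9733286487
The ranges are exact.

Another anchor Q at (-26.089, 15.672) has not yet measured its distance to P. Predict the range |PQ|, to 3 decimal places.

10.937

eq1: (x + 45.421)² + (y + 39.159)² = 49.4095325657²
eq2: (x + 29.223)² + (y + 10.901)² = 17.0011255836²
eq3: (x + 4.203)² + (y + 41.068)² = 49.9733286487²
eq3−eq1, eq3−eq2 (x²,y² cancel):
  -82.436·x + 3.818·y = 1948.280357
  -50.040·x + 60.334·y = 1476.865002
det = -82.436·60.334 − 3.818·-50.040 = -4782.640904
x = (1948.280357·60.334 − 3.818·1476.865002) / -4782.640904 = -23.398971
y = (-82.436·1476.865002 − 1948.280357·-50.040) / -4782.640904 = 5.071444
|P − Q| = √((-23.398971 − -26.089)² + (5.071444 − 15.672)²) = 10.936546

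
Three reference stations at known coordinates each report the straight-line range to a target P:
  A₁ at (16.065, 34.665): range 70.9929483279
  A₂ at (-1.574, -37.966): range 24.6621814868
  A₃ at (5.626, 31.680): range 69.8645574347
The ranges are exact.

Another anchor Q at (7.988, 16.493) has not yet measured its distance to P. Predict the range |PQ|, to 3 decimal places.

54.588

eq1: (x − 16.065)² + (y − 34.665)² = 70.9929483279²
eq2: (x + 1.574)² + (y + 37.966)² = 24.6621814868²
eq3: (x − 5.626)² + (y − 31.680)² = 69.8645574347²
eq3−eq2, eq3−eq1 (x²,y² cancel):
  -14.400·x − 139.292·y = 4681.453546
  20.878·x + 5.970·y = 265.529847
det = -14.400·5.970 − -139.292·20.878 = 2822.170376
x = (4681.453546·5.970 − -139.292·265.529847) / 2822.170376 = 23.008696
y = (-14.400·265.529847 − 4681.453546·20.878) / 2822.170376 = -35.987557
|P − Q| = √((23.008696 − 7.988)² + (-35.987557 − 16.493)²) = 54.587821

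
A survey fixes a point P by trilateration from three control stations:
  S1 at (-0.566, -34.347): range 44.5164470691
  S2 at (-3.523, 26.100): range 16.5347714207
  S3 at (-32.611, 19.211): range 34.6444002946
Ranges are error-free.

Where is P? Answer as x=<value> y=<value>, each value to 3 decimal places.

eq1: (x + 0.566)² + (y + 34.347)² = 44.5164470691²
eq2: (x + 3.523)² + (y − 26.100)² = 16.5347714207²
eq3: (x + 32.611)² + (y − 19.211)² = 34.6444002946²
eq1−eq2, eq1−eq3 (x²,y² cancel):
  -5.914·x + 120.894·y = 1221.900158
  -64.090·x + 107.116·y = 1033.982665
det = -5.914·107.116 − 120.894·-64.090 = 7114.612436
x = (1221.900158·107.116 − 120.894·1033.982665) / 7114.612436 = 0.826856
y = (-5.914·1033.982665 − 1221.900158·-64.090) / 7114.612436 = 10.147652

x=0.827 y=10.148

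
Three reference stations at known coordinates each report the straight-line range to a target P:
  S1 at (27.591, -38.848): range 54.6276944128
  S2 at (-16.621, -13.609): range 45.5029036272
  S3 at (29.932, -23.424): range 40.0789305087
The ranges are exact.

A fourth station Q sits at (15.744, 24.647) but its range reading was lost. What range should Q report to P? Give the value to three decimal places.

eq1: (x − 27.591)² + (y + 38.848)² = 54.6276944128²
eq2: (x + 16.621)² + (y + 13.609)² = 45.5029036272²
eq3: (x − 29.932)² + (y + 23.424)² = 40.0789305087²
eq3−eq1, eq3−eq2 (x²,y² cancel):
  -4.682·x − 30.848·y = -552.042341
  -93.106·x + 19.630·y = -1447.339446
det = -4.682·19.630 − -30.848·-93.106 = -2964.041548
x = (-552.042341·19.630 − -30.848·-1447.339446) / -2964.041548 = 18.719076
y = (-4.682·-1447.339446 − -552.042341·-93.106) / -2964.041548 = 15.054449
|P − Q| = √((18.719076 − 15.744)² + (15.054449 − 24.647)²) = 10.043312

10.043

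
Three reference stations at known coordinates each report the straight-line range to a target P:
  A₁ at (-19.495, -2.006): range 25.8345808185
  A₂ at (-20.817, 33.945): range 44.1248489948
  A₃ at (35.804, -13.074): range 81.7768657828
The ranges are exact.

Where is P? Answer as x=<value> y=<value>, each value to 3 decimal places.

x=-45.319 y=-2.752

eq1: (x + 19.495)² + (y + 2.006)² = 25.8345808185²
eq2: (x + 20.817)² + (y − 33.945)² = 44.1248489948²
eq3: (x − 35.804)² + (y + 13.074)² = 81.7768657828²
eq2−eq1, eq2−eq3 (x²,y² cancel):
  2.644·x − 71.902·y = 78.045280
  113.242·x − 94.038·y = -4873.208100
det = 2.644·-94.038 − -71.902·113.242 = 7893.689812
x = (78.045280·-94.038 − -71.902·-4873.208100) / 7893.689812 = -45.318810
y = (2.644·-4873.208100 − 78.045280·113.242) / 7893.689812 = -2.751915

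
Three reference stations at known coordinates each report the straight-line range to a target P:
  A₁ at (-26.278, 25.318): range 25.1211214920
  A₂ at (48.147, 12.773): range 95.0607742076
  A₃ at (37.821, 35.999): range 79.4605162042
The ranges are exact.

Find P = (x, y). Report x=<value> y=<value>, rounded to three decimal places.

x=-41.053 y=45.635

eq1: (x + 26.278)² + (y − 25.318)² = 25.1211214920²
eq2: (x − 48.147)² + (y − 12.773)² = 95.0607742076²
eq3: (x − 37.821)² + (y − 35.999)² = 79.4605162042²
eq3−eq2, eq3−eq1 (x²,y² cancel):
  20.652·x − 46.452·y = -2967.650062
  -128.198·x − 21.362·y = 4288.081256
det = 20.652·-21.362 − -46.452·-128.198 = -6396.221520
x = (-2967.650062·-21.362 − -46.452·4288.081256) / -6396.221520 = -41.053126
y = (20.652·4288.081256 − -2967.650062·-128.198) / -6396.221520 = 45.634653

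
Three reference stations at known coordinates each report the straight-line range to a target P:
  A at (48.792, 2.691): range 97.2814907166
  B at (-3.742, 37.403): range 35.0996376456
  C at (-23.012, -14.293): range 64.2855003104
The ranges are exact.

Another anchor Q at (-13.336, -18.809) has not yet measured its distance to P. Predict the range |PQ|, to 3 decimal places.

71.310

eq1: (x − 48.792)² + (y − 2.691)² = 97.2814907166²
eq2: (x + 3.742)² + (y − 37.403)² = 35.0996376456²
eq3: (x + 23.012)² + (y + 14.293)² = 64.2855003104²
eq1−eq3, eq1−eq2 (x²,y² cancel):
  -143.608·x − 33.968·y = 3677.004134
  -105.068·x + 69.424·y = 7256.790101
det = -143.608·69.424 − -33.968·-105.068 = -13538.791616
x = (3677.004134·69.424 − -33.968·7256.790101) / -13538.791616 = -37.061726
y = (-143.608·7256.790101 − 3677.004134·-105.068) / -13538.791616 = 48.438418
|P − Q| = √((-37.061726 − -13.336)² + (48.438418 − -18.809)²) = 71.310064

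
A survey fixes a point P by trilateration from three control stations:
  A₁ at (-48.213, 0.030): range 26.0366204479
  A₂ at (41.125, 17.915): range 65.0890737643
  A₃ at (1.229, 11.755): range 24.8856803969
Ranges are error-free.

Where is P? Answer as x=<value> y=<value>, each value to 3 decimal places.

x=-22.547 y=4.406

eq1: (x + 48.213)² + (y − 0.030)² = 26.0366204479²
eq2: (x − 41.125)² + (y − 17.915)² = 65.0890737643²
eq3: (x − 1.229)² + (y − 11.755)² = 24.8856803969²
eq1−eq3, eq1−eq2 (x²,y² cancel):
  98.884·x + 23.450·y = -2126.195287
  178.676·x + 35.770·y = -3870.963338
det = 98.884·35.770 − 23.450·178.676 = -652.871520
x = (-2126.195287·35.770 − 23.450·-3870.963338) / -652.871520 = -22.546679
y = (98.884·-3870.963338 − -2126.195287·178.676) / -652.871520 = 4.405567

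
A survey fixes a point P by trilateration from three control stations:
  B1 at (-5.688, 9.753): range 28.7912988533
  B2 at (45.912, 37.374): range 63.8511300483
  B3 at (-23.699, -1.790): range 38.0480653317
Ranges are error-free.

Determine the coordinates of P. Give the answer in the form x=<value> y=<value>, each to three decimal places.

x=-17.920 y=35.817

eq1: (x + 5.688)² + (y − 9.753)² = 28.7912988533²
eq2: (x − 45.912)² + (y − 37.374)² = 63.8511300483²
eq3: (x + 23.699)² + (y + 1.790)² = 38.0480653317²
eq2−eq1, eq2−eq3 (x²,y² cancel):
  -103.200·x − 55.242·y = -129.225348
  -139.222·x − 78.328·y = -310.569386
det = -103.200·-78.328 − -55.242·-139.222 = 392.547876
x = (-129.225348·-78.328 − -55.242·-310.569386) / 392.547876 = -17.920135
y = (-103.200·-310.569386 − -129.225348·-139.222) / 392.547876 = 35.816648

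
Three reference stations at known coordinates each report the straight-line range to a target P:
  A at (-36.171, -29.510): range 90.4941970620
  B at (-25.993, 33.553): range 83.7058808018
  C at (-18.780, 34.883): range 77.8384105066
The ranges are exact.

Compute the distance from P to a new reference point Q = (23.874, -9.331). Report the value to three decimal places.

27.163

eq1: (x + 36.171)² + (y + 29.510)² = 90.4941970620²
eq2: (x + 25.993)² + (y − 33.553)² = 83.7058808018²
eq3: (x + 18.780)² + (y − 34.883)² = 77.8384105066²
eq2−eq3, eq2−eq1 (x²,y² cancel):
  14.426·x + 2.660·y = 715.928562
  -20.356·x − 126.126·y = -804.783738
det = 14.426·-126.126 − 2.660·-20.356 = -1765.346716
x = (715.928562·-126.126 − 2.660·-804.783738) / -1765.346716 = 49.937205
y = (14.426·-804.783738 − 715.928562·-20.356) / -1765.346716 = -1.678782
|P − Q| = √((49.937205 − 23.874)² + (-1.678782 − -9.331)²) = 27.163341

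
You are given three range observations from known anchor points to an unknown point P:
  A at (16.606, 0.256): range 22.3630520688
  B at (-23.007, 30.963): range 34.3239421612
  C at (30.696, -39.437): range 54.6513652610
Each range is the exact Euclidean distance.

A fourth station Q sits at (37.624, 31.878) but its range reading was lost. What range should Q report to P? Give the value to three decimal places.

53.053

eq1: (x − 16.606)² + (y − 0.256)² = 22.3630520688²
eq2: (x + 23.007)² + (y − 30.963)² = 34.3239421612²
eq3: (x − 30.696)² + (y + 39.437)² = 54.6513652610²
eq3−eq1, eq3−eq2 (x²,y² cancel):
  -28.180·x + 79.386·y = 264.969014
  -107.406·x + 140.800·y = 799.146752
det = -28.180·140.800 − 79.386·-107.406 = 4558.788716
x = (264.969014·140.800 − 79.386·799.146752) / 4558.788716 = -5.732537
y = (-28.180·799.146752 − 264.969014·-107.406) / 4558.788716 = 1.302826
|P − Q| = √((-5.732537 − 37.624)² + (1.302826 − 31.878)²) = 53.053093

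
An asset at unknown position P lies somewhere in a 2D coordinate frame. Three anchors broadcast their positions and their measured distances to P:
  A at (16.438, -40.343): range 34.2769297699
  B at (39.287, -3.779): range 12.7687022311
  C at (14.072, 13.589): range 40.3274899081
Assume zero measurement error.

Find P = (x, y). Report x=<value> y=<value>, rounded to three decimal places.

x=40.998 y=-16.433

eq1: (x − 16.438)² + (y + 40.343)² = 34.2769297699²
eq2: (x − 39.287)² + (y + 3.779)² = 12.7687022311²
eq3: (x − 14.072)² + (y − 13.589)² = 40.3274899081²
eq3−eq1, eq3−eq2 (x²,y² cancel):
  4.732·x − 107.864·y = 1966.481916
  50.430·x − 34.736·y = 2638.333791
det = 4.732·-34.736 − -107.864·50.430 = 5275.210768
x = (1966.481916·-34.736 − -107.864·2638.333791) / 5275.210768 = 40.998081
y = (4.732·2638.333791 − 1966.481916·50.430) / 5275.210768 = -16.432535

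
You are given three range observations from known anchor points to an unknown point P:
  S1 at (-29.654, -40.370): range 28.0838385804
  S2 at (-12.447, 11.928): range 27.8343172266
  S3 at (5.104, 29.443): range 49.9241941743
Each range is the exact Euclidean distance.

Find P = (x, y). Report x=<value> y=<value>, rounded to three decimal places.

eq1: (x + 29.654)² + (y + 40.370)² = 28.0838385804²
eq2: (x + 12.447)² + (y − 11.928)² = 27.8343172266²
eq3: (x − 5.104)² + (y − 29.443)² = 49.9241941743²
eq3−eq1, eq3−eq2 (x²,y² cancel):
  -69.516·x − 139.626·y = 3319.878726
  -35.102·x − 35.030·y = 1121.939876
det = -69.516·-35.030 − -139.626·-35.102 = -2466.006372
x = (3319.878726·-35.030 − -139.626·1121.939876) / -2466.006372 = -16.365175
y = (-69.516·1121.939876 − 3319.878726·-35.102) / -2466.006372 = -15.629161

x=-16.365 y=-15.629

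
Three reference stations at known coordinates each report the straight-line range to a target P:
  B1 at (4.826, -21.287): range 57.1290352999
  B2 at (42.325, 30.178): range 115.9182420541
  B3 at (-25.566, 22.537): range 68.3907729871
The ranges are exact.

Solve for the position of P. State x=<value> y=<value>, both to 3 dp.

x=-48.450 y=-41.912

eq1: (x − 4.826)² + (y + 21.287)² = 57.1290352999²
eq2: (x − 42.325)² + (y − 30.178)² = 115.9182420541²
eq3: (x + 25.566)² + (y − 22.537)² = 68.3907729871²
eq2−eq3, eq2−eq1 (x²,y² cancel):
  -135.782·x − 15.282·y = 7219.160427
  -74.998·x − 102.930·y = 7947.621503
det = -135.782·-102.930 − -15.282·-74.998 = 12829.921824
x = (7219.160427·-102.930 − -15.282·7947.621503) / 12829.921824 = -48.450227
y = (-135.782·7947.621503 − 7219.160427·-74.998) / 12829.921824 = -41.911506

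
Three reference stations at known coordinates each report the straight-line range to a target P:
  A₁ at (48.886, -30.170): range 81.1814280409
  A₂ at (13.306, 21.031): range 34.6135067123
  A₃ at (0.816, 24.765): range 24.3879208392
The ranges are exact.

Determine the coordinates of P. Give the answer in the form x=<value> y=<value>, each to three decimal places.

eq1: (x − 48.886)² + (y + 30.170)² = 81.1814280409²
eq2: (x − 13.306)² + (y − 21.031)² = 34.6135067123²
eq3: (x − 0.816)² + (y − 24.765)² = 24.3879208392²
eq1−eq3, eq1−eq2 (x²,y² cancel):
  -96.140·x + 109.870·y = 3309.554761
  -71.160·x + 102.402·y = 2711.612113
det = -96.140·102.402 − 109.870·-71.160 = -2026.579080
x = (3309.554761·102.402 − 109.870·2711.612113) / -2026.579080 = -20.221369
y = (-96.140·2711.612113 − 3309.554761·-71.160) / -2026.579080 = 12.428073

x=-20.221 y=12.428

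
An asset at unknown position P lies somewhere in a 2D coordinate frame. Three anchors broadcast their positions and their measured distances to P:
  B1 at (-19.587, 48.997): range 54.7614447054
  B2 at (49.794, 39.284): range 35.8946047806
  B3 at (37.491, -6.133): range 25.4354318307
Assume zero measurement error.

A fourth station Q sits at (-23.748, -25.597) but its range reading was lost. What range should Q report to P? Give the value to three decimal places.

eq1: (x + 19.587)² + (y − 48.997)² = 54.7614447054²
eq2: (x − 49.794)² + (y − 39.284)² = 35.8946047806²
eq3: (x − 37.491)² + (y + 6.133)² = 25.4354318307²
eq1−eq3, eq1−eq2 (x²,y² cancel):
  114.156·x − 110.260·y = 1010.686826
  138.762·x − 19.426·y = 2948.711688
det = 114.156·-19.426 − -110.260·138.762 = 13082.303664
x = (1010.686826·-19.426 − -110.260·2948.711688) / 13082.303664 = 23.351495
y = (114.156·2948.711688 − 1010.686826·138.762) / 13082.303664 = 15.010216
|P − Q| = √((23.351495 − -23.748)² + (15.010216 − -25.597)²) = 62.187687

62.188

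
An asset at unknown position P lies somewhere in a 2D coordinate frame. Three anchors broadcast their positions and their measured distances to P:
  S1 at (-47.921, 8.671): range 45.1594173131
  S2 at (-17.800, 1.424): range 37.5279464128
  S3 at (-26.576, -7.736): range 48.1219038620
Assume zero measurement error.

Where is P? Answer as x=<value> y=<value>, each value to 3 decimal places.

eq1: (x + 47.921)² + (y − 8.671)² = 45.1594173131²
eq2: (x + 17.800)² + (y − 1.424)² = 37.5279464128²
eq3: (x + 26.576)² + (y + 7.736)² = 48.1219038620²
eq3−eq1, eq3−eq2 (x²,y² cancel):
  -42.690·x + 32.814·y = 1881.823669
  17.552·x + 18.320·y = 460.109173
det = -42.690·18.320 − 32.814·17.552 = -1358.032128
x = (1881.823669·18.320 − 32.814·460.109173) / -1358.032128 = -14.268431
y = (-42.690·460.109173 − 1881.823669·17.552) / -1358.032128 = 38.785408

x=-14.268 y=38.785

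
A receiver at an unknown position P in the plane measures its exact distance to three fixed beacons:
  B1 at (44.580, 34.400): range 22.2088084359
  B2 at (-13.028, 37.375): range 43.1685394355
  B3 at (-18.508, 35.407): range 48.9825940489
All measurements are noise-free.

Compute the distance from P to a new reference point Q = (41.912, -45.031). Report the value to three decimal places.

95.583

eq1: (x − 44.580)² + (y − 34.400)² = 22.2088084359²
eq2: (x + 13.028)² + (y − 37.375)² = 43.1685394355²
eq3: (x + 18.508)² + (y − 35.407)² = 48.9825940489²
eq2−eq3, eq2−eq1 (x²,y² cancel):
  -10.960·x − 3.936·y = -506.189419
  115.216·x − 5.950·y = 2974.408616
det = -10.960·-5.950 − -3.936·115.216 = 518.702176
x = (-506.189419·-5.950 − -3.936·2974.408616) / 518.702176 = 28.376784
y = (-10.960·2974.408616 − -506.189419·115.216) / 518.702176 = 49.588382
|P − Q| = √((28.376784 − 41.912)² + (49.588382 − -45.031)²) = 95.582580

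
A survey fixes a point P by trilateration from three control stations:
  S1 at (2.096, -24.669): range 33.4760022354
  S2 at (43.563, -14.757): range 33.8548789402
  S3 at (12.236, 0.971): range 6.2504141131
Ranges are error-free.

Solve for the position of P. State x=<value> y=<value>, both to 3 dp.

eq1: (x − 2.096)² + (y + 24.669)² = 33.4760022354²
eq2: (x − 43.563)² + (y + 14.757)² = 33.8548789402²
eq3: (x − 12.236)² + (y − 0.971)² = 6.2504141131²
eq1−eq2, eq1−eq3 (x²,y² cancel):
  82.934·x + 19.824·y = 1477.041139
  20.280·x + 51.280·y = 619.284809
det = 82.934·51.280 − 19.824·20.280 = 3850.824800
x = (1477.041139·51.280 − 19.824·619.284809) / 3850.824800 = 16.481136
y = (82.934·619.284809 − 1477.041139·20.280) / 3850.824800 = 5.558646

x=16.481 y=5.559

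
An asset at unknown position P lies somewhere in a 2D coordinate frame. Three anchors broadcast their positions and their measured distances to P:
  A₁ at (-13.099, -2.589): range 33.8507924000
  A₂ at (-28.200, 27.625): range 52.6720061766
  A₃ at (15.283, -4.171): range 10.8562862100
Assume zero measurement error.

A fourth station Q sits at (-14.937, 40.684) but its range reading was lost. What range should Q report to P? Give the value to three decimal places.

49.208

eq1: (x + 13.099)² + (y + 2.589)² = 33.8507924000²
eq2: (x + 28.200)² + (y − 27.625)² = 52.6720061766²
eq3: (x − 15.283)² + (y + 4.171)² = 10.8562862100²
eq1−eq2, eq1−eq3 (x²,y² cancel):
  -30.202·x + 60.428·y = -248.370186
  56.764·x − 3.164·y = 1100.697804
det = -30.202·-3.164 − 60.428·56.764 = -3334.575864
x = (-248.370186·-3.164 − 60.428·1100.697804) / -3334.575864 = 19.710790
y = (-30.202·1100.697804 − -248.370186·56.764) / -3334.575864 = 5.741297
|P − Q| = √((19.710790 − -14.937)² + (5.741297 − 40.684)²) = 49.208351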